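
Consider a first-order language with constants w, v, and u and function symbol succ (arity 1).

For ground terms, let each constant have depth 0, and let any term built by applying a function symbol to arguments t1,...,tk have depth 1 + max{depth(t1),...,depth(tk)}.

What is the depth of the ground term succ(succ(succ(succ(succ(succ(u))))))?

6

depth(succ(u)) = 1 + depth(u) = 1 + 0 = 1
depth(succ(succ(u))) = 1 + depth(succ(u)) = 1 + 1 = 2
depth(succ(succ(succ(u)))) = 1 + depth(succ(succ(u))) = 1 + 2 = 3
depth(succ(succ(succ(succ(u))))) = 1 + depth(succ(succ(succ(u)))) = 1 + 3 = 4
depth(succ(succ(succ(succ(succ(u)))))) = 1 + depth(succ(succ(succ(succ(u))))) = 1 + 4 = 5
depth(succ(succ(succ(succ(succ(succ(u))))))) = 1 + depth(succ(succ(succ(succ(succ(u)))))) = 1 + 5 = 6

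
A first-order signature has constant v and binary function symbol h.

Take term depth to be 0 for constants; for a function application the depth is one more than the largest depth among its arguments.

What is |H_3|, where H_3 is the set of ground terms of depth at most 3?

If N_k denotes the number of depth-≤k ground terms, the 1 constant gives N_0 = 1, and each function symbol of arity r contributes N_{k-1}^r new terms at level k: N_k = 1 + N_{k-1}^2.
N_0 = 1
N_1 = 1 + 1^2 = 2
N_2 = 1 + 2^2 = 5
N_3 = 1 + 5^2 = 26

26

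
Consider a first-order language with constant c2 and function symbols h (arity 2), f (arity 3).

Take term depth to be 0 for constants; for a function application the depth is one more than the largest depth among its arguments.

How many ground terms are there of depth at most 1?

3

If N_k denotes the number of depth-≤k ground terms, the 1 constant gives N_0 = 1, and each function symbol of arity r contributes N_{k-1}^r new terms at level k: N_k = 1 + N_{k-1}^2 + N_{k-1}^3.
N_0 = 1
N_1 = 1 + 1^2 + 1^3 = 3
Explicitly: c2, h(c2, c2), f(c2, c2, c2).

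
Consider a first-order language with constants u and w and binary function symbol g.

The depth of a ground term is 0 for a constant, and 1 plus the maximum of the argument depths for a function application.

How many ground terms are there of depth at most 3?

1446

Write N_k for the number of ground terms of depth ≤ k. A term of depth ≤ k is either a constant or a function symbol applied to arguments of depth ≤ k−1, so N_k = 2 + N_{k-1}^2.
N_0 = 2
N_1 = 2 + 2^2 = 6
N_2 = 2 + 6^2 = 38
N_3 = 2 + 38^2 = 1446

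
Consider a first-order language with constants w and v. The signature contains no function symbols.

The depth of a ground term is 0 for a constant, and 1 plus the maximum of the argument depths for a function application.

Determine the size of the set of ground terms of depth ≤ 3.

With no function symbols every ground term is a constant, so there are exactly 2 ground terms at every depth bound.
N_0 = 2
N_1 = 2
N_2 = 2
N_3 = 2

2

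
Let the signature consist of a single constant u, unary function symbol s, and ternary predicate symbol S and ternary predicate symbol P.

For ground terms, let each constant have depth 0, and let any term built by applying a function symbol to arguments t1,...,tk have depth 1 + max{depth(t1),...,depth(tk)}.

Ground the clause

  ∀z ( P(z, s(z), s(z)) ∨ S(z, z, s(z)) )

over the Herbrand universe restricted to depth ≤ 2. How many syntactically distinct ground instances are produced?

Ground terms of depth ≤ 2:
  Let N_k count ground terms of depth at most k. Each non-constant term of depth ≤ k is some function symbol applied to depth-≤(k−1) arguments, giving N_k = 1 + N_{k-1}.
  N_0 = 1
  N_1 = 1 + 1 = 2
  N_2 = 1 + 2 = 3
So there are 3 ground terms available for substitution.
The variable z ranges independently over the available ground terms, and distinct assignments produce distinct instances.
Number of ground instances = 3.

3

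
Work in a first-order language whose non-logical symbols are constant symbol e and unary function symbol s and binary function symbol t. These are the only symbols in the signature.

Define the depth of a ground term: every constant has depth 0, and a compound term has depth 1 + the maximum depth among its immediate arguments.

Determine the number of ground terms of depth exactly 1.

2

Write N_k for the number of ground terms of depth ≤ k. A term of depth ≤ k is either a constant or a function symbol applied to arguments of depth ≤ k−1, so N_k = 1 + N_{k-1} + N_{k-1}^2.
N_0 = 1
N_1 = 1 + 1 + 1^2 = 3
Terms of depth exactly 1: N_1 − N_0 = 3 − 1 = 2.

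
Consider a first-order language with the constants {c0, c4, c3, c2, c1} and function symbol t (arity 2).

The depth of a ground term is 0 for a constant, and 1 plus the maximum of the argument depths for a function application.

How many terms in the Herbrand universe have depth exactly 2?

Count level by level. With function symbols t/2, the terms of depth ≤ k are the 5 constants together with each function applied to depth-≤(k−1) tuples, so N_k = 5 + N_{k-1}^2.
N_0 = 5
N_1 = 5 + 5^2 = 30
N_2 = 5 + 30^2 = 905
Terms of depth exactly 2: N_2 − N_1 = 905 − 30 = 875.

875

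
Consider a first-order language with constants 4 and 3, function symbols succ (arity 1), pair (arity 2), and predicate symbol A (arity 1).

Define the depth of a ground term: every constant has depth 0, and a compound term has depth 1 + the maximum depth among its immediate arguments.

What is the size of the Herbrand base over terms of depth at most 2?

74

First count ground terms of depth ≤ 2.
If N_k denotes the number of depth-≤k ground terms, the 2 constants give N_0 = 2, and each function symbol of arity r contributes N_{k-1}^r new terms at level k: N_k = 2 + N_{k-1} + N_{k-1}^2.
N_0 = 2
N_1 = 2 + 2 + 2^2 = 8
N_2 = 2 + 8 + 8^2 = 74
So |H| = 74.
For each predicate symbol, the number of ground atoms is |H| raised to its arity; summing:
  A: 74
Total ground atoms: 74.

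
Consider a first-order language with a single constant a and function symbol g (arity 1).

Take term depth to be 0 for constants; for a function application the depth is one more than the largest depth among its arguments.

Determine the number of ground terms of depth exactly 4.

Count level by level. With function symbols g/1, the terms of depth ≤ k are the 1 constant together with each function applied to depth-≤(k−1) tuples, so N_k = 1 + N_{k-1}.
N_0 = 1
N_1 = 1 + 1 = 2
N_2 = 1 + 2 = 3
N_3 = 1 + 3 = 4
N_4 = 1 + 4 = 5
Terms of depth exactly 4: N_4 − N_3 = 5 − 4 = 1.

1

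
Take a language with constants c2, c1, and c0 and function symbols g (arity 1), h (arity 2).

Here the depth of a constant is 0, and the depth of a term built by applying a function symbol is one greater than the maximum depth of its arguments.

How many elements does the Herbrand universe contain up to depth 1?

Let N_k = |{terms of depth ≤ k}|. Then N_0 = 3 and N_k = 3 + N_{k-1} + N_{k-1}^2 for k ≥ 1 (one summand per function symbol, arity giving the exponent).
N_0 = 3
N_1 = 3 + 3 + 3^2 = 15

15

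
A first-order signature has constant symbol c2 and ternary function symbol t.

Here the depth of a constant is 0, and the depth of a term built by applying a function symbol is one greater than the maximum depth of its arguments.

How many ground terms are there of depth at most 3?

Let N_k count ground terms of depth at most k. Each non-constant term of depth ≤ k is some function symbol applied to depth-≤(k−1) arguments, giving N_k = 1 + N_{k-1}^3.
N_0 = 1
N_1 = 1 + 1^3 = 2
N_2 = 1 + 2^3 = 9
N_3 = 1 + 9^3 = 730

730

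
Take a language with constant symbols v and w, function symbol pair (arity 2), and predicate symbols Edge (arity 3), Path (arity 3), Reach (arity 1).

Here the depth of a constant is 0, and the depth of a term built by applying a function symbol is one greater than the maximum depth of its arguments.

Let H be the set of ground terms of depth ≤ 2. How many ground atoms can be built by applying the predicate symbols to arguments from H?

First count ground terms of depth ≤ 2.
Let N_k = |{terms of depth ≤ k}|. Then N_0 = 2 and N_k = 2 + N_{k-1}^2 for k ≥ 1 (one summand per function symbol, arity giving the exponent).
N_0 = 2
N_1 = 2 + 2^2 = 6
N_2 = 2 + 6^2 = 38
So |H| = 38.
Ground atoms are formed by filling each argument slot of a predicate with a term from H, so an r-ary predicate gives |H|^r atoms:
  Edge: 38^3 = 54872;  Path: 38^3 = 54872;  Reach: 38
Total ground atoms: 54872 + 54872 + 38 = 109782.

109782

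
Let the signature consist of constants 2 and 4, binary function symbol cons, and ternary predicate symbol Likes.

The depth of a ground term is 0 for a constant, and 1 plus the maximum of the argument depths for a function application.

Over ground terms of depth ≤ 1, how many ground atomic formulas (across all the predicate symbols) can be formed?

First count ground terms of depth ≤ 1.
Let N_k count ground terms of depth at most k. Each non-constant term of depth ≤ k is some function symbol applied to depth-≤(k−1) arguments, giving N_k = 2 + N_{k-1}^2.
N_0 = 2
N_1 = 2 + 2^2 = 6
So |H| = 6.
For each predicate symbol, the number of ground atoms is |H| raised to its arity; summing:
  Likes: 6^3 = 216
Total ground atoms: 216.

216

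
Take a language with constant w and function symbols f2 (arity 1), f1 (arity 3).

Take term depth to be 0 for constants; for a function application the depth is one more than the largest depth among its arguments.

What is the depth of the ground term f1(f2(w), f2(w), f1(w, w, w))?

depth(f2(w)) = 1 + depth(w) = 1 + 0 = 1
depth(f1(w, w, w)) = 1 + max(0, 0, 0) = 1
depth(f1(f2(w), f2(w), f1(w, w, w))) = 1 + max(1, 1, 1) = 2

2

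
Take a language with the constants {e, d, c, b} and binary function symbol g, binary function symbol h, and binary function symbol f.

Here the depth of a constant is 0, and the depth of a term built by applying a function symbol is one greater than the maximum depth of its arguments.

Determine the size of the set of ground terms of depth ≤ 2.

If N_k denotes the number of depth-≤k ground terms, the 4 constants give N_0 = 4, and each function symbol of arity r contributes N_{k-1}^r new terms at level k: N_k = 4 + N_{k-1}^2 + N_{k-1}^2 + N_{k-1}^2.
N_0 = 4
N_1 = 4 + 4^2 + 4^2 + 4^2 = 52
N_2 = 4 + 52^2 + 52^2 + 52^2 = 8116

8116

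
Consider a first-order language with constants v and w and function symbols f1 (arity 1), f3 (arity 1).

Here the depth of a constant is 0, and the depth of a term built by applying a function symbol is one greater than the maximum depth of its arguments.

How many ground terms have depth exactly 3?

16

If N_k denotes the number of depth-≤k ground terms, the 2 constants give N_0 = 2, and each function symbol of arity r contributes N_{k-1}^r new terms at level k: N_k = 2 + N_{k-1} + N_{k-1}.
N_0 = 2
N_1 = 2 + 2 + 2 = 6
N_2 = 2 + 6 + 6 = 14
N_3 = 2 + 14 + 14 = 30
Terms of depth exactly 3: N_3 − N_2 = 30 − 14 = 16.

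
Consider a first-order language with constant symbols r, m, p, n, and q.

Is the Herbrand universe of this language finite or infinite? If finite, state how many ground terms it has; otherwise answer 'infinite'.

5

There are no function symbols, so every ground term is one of the 5 constants.
The Herbrand universe is {r, m, p, n, q}, which is finite with 5 elements.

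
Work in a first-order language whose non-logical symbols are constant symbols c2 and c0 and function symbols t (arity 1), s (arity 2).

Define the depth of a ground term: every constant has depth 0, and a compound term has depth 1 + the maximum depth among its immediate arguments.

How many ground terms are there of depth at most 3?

Write N_k for the number of ground terms of depth ≤ k. A term of depth ≤ k is either a constant or a function symbol applied to arguments of depth ≤ k−1, so N_k = 2 + N_{k-1} + N_{k-1}^2.
N_0 = 2
N_1 = 2 + 2 + 2^2 = 8
N_2 = 2 + 8 + 8^2 = 74
N_3 = 2 + 74 + 74^2 = 5552

5552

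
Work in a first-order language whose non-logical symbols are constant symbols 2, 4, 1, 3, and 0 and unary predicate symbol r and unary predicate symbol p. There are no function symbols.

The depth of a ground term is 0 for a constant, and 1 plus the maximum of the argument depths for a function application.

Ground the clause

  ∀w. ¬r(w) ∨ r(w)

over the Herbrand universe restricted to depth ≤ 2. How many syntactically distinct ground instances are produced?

5

Ground terms of depth ≤ 2:
  With no function symbols every ground term is a constant, so there are exactly 5 ground terms at every depth bound.
  N_0 = 5
  N_1 = 5
  N_2 = 5
So there are 5 ground terms available for substitution.
The variable w ranges independently over the available ground terms, and distinct assignments produce distinct instances.
Number of ground instances = 5.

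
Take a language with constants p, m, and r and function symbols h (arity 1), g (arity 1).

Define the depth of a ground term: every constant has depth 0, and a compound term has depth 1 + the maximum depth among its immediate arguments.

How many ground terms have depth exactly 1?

Let N_k count ground terms of depth at most k. Each non-constant term of depth ≤ k is some function symbol applied to depth-≤(k−1) arguments, giving N_k = 3 + N_{k-1} + N_{k-1}.
N_0 = 3
N_1 = 3 + 3 + 3 = 9
Terms of depth exactly 1: N_1 − N_0 = 9 − 3 = 6.

6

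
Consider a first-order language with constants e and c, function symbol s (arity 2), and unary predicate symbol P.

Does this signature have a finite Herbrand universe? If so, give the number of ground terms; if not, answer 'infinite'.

The signature has at least one function symbol (s, arity 2) and at least one constant (e).
Iterating s gives infinitely many distinct ground terms: e, s(e, e), s(s(e, e), s(e, e)), ...
So the Herbrand universe is infinite.

infinite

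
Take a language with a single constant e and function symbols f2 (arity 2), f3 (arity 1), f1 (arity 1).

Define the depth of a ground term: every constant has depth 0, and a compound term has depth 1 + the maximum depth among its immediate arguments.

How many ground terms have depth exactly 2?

Let N_k = |{terms of depth ≤ k}|. Then N_0 = 1 and N_k = 1 + N_{k-1}^2 + N_{k-1} + N_{k-1} for k ≥ 1 (one summand per function symbol, arity giving the exponent).
N_0 = 1
N_1 = 1 + 1^2 + 1 + 1 = 4
N_2 = 1 + 4^2 + 4 + 4 = 25
Terms of depth exactly 2: N_2 − N_1 = 25 − 4 = 21.

21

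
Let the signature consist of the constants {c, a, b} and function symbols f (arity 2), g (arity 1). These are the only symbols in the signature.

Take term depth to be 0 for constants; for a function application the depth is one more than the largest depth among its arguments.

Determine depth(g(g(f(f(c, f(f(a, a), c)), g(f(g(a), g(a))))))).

6

depth(f(a, a)) = 1 + max(0, 0) = 1
depth(f(f(a, a), c)) = 1 + max(1, 0) = 2
depth(f(c, f(f(a, a), c))) = 1 + max(0, 2) = 3
depth(g(a)) = 1 + depth(a) = 1 + 0 = 1
depth(f(g(a), g(a))) = 1 + max(1, 1) = 2
depth(g(f(g(a), g(a)))) = 1 + depth(f(g(a), g(a))) = 1 + 2 = 3
depth(f(f(c, f(f(a, a), c)), g(f(g(a), g(a))))) = 1 + max(3, 3) = 4
depth(g(f(f(c, f(f(a, a), c)), g(f(g(a), g(a)))))) = 1 + depth(f(f(c, f(f(a, a), c)), g(f(g(a), g(a))))) = 1 + 4 = 5
depth(g(g(f(f(c, f(f(a, a), c)), g(f(g(a), g(a))))))) = 1 + depth(g(f(f(c, f(f(a, a), c)), g(f(g(a), g(a)))))) = 1 + 5 = 6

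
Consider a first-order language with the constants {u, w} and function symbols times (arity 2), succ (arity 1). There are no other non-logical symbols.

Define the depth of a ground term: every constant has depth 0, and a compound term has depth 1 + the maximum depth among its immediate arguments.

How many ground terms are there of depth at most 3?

If N_k denotes the number of depth-≤k ground terms, the 2 constants give N_0 = 2, and each function symbol of arity r contributes N_{k-1}^r new terms at level k: N_k = 2 + N_{k-1}^2 + N_{k-1}.
N_0 = 2
N_1 = 2 + 2^2 + 2 = 8
N_2 = 2 + 8^2 + 8 = 74
N_3 = 2 + 74^2 + 74 = 5552

5552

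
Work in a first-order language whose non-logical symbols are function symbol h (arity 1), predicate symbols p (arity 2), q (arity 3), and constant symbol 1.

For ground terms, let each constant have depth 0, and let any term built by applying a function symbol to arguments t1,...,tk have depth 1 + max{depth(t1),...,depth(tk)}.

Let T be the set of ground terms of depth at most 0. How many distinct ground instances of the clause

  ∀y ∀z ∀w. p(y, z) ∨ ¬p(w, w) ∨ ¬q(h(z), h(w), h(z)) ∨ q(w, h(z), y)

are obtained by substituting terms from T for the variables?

Ground terms of depth ≤ 0:
  Count level by level. With function symbols h/1, the terms of depth ≤ k are the 1 constant together with each function applied to depth-≤(k−1) tuples, so N_k = 1 + N_{k-1}.
  N_0 = 1
  Explicitly: 1.
So there is exactly 1 ground term available for substitution.
The clause has 3 distinct variables (y, z, w), each appearing in the body. In the free term algebra distinct substitutions yield syntactically distinct ground instances.
Number of ground instances = 1^3 = 1.

1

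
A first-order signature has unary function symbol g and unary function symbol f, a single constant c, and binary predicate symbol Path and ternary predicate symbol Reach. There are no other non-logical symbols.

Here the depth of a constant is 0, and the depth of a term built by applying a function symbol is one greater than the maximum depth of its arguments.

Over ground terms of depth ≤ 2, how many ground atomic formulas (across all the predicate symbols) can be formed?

First count ground terms of depth ≤ 2.
If N_k denotes the number of depth-≤k ground terms, the 1 constant gives N_0 = 1, and each function symbol of arity r contributes N_{k-1}^r new terms at level k: N_k = 1 + N_{k-1} + N_{k-1}.
N_0 = 1
N_1 = 1 + 1 + 1 = 3
N_2 = 1 + 3 + 3 = 7
Explicitly: c, g(c), g(g(c)), g(f(c)), f(c), f(g(c)), f(f(c)).
So |H| = 7.
For each predicate symbol, the number of ground atoms is |H| raised to its arity; summing:
  Path: 7^2 = 49;  Reach: 7^3 = 343
Total ground atoms: 49 + 343 = 392.

392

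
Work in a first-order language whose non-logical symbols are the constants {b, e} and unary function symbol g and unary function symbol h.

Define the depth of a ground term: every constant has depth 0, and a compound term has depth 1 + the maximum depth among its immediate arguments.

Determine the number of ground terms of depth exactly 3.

Let N_k count ground terms of depth at most k. Each non-constant term of depth ≤ k is some function symbol applied to depth-≤(k−1) arguments, giving N_k = 2 + N_{k-1} + N_{k-1}.
N_0 = 2
N_1 = 2 + 2 + 2 = 6
N_2 = 2 + 6 + 6 = 14
N_3 = 2 + 14 + 14 = 30
Terms of depth exactly 3: N_3 − N_2 = 30 − 14 = 16.

16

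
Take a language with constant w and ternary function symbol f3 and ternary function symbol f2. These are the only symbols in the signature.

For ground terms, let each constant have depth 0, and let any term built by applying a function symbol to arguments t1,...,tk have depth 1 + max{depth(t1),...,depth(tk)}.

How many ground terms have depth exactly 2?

52

Write N_k for the number of ground terms of depth ≤ k. A term of depth ≤ k is either a constant or a function symbol applied to arguments of depth ≤ k−1, so N_k = 1 + N_{k-1}^3 + N_{k-1}^3.
N_0 = 1
N_1 = 1 + 1^3 + 1^3 = 3
N_2 = 1 + 3^3 + 3^3 = 55
Terms of depth exactly 2: N_2 − N_1 = 55 − 3 = 52.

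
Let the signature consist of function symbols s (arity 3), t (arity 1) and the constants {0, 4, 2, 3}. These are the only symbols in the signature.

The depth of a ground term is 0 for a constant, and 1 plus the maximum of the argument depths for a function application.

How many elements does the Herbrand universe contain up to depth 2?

373324

Count level by level. With function symbols s/3, t/1, the terms of depth ≤ k are the 4 constants together with each function applied to depth-≤(k−1) tuples, so N_k = 4 + N_{k-1}^3 + N_{k-1}.
N_0 = 4
N_1 = 4 + 4^3 + 4 = 72
N_2 = 4 + 72^3 + 72 = 373324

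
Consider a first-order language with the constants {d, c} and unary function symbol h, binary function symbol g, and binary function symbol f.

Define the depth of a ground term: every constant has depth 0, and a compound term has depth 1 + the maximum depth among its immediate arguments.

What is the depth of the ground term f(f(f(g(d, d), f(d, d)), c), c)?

4

depth(g(d, d)) = 1 + max(0, 0) = 1
depth(f(d, d)) = 1 + max(0, 0) = 1
depth(f(g(d, d), f(d, d))) = 1 + max(1, 1) = 2
depth(f(f(g(d, d), f(d, d)), c)) = 1 + max(2, 0) = 3
depth(f(f(f(g(d, d), f(d, d)), c), c)) = 1 + max(3, 0) = 4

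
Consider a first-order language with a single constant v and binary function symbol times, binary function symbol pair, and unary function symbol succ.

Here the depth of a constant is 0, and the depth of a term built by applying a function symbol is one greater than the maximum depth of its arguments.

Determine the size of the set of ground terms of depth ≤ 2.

If N_k denotes the number of depth-≤k ground terms, the 1 constant gives N_0 = 1, and each function symbol of arity r contributes N_{k-1}^r new terms at level k: N_k = 1 + N_{k-1}^2 + N_{k-1}^2 + N_{k-1}.
N_0 = 1
N_1 = 1 + 1^2 + 1^2 + 1 = 4
N_2 = 1 + 4^2 + 4^2 + 4 = 37

37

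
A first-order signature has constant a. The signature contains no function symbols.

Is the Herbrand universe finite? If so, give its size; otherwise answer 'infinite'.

1

There are no function symbols, so the only ground term is the single constant.
The Herbrand universe is {a}, finite with 1 element.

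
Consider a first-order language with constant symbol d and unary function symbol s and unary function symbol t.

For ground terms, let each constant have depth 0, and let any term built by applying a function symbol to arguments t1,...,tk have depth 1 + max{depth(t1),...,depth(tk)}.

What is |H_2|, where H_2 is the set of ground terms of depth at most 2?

7

Let N_k = |{terms of depth ≤ k}|. Then N_0 = 1 and N_k = 1 + N_{k-1} + N_{k-1} for k ≥ 1 (one summand per function symbol, arity giving the exponent).
N_0 = 1
N_1 = 1 + 1 + 1 = 3
N_2 = 1 + 3 + 3 = 7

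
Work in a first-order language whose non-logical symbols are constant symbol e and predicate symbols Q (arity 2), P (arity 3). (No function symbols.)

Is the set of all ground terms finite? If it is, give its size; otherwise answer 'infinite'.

There are no function symbols, so the only ground term is the single constant.
The Herbrand universe is {e}, finite with 1 element.

1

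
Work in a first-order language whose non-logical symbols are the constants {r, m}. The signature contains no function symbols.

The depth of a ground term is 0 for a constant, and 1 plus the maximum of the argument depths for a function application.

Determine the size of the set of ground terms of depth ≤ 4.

With no function symbols every ground term is a constant, so there are exactly 2 ground terms at every depth bound.
N_0 = 2
N_1 = 2
N_2 = 2
N_3 = 2
N_4 = 2
Explicitly: r, m.

2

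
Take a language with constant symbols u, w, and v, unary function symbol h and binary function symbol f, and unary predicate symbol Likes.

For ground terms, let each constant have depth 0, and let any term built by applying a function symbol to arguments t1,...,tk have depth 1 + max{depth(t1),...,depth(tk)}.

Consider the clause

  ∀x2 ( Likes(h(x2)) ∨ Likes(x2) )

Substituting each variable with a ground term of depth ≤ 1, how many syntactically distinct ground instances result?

Ground terms of depth ≤ 1:
  If N_k denotes the number of depth-≤k ground terms, the 3 constants give N_0 = 3, and each function symbol of arity r contributes N_{k-1}^r new terms at level k: N_k = 3 + N_{k-1} + N_{k-1}^2.
  N_0 = 3
  N_1 = 3 + 3 + 3^2 = 15
So there are 15 ground terms available for substitution.
There is 1 variable to instantiate (x2),  occurring in at least one literal, so different choices give different ground instances.
Number of ground instances = 15.

15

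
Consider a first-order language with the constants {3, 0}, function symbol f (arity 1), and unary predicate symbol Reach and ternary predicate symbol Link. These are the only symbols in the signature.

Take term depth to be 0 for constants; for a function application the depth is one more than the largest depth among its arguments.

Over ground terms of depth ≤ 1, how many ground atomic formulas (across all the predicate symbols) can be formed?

First count ground terms of depth ≤ 1.
Write N_k for the number of ground terms of depth ≤ k. A term of depth ≤ k is either a constant or a function symbol applied to arguments of depth ≤ k−1, so N_k = 2 + N_{k-1}.
N_0 = 2
N_1 = 2 + 2 = 4
So |H| = 4.
Ground atoms are formed by filling each argument slot of a predicate with a term from H, so an r-ary predicate gives |H|^r atoms:
  Reach: 4;  Link: 4^3 = 64
Total ground atoms: 4 + 64 = 68.

68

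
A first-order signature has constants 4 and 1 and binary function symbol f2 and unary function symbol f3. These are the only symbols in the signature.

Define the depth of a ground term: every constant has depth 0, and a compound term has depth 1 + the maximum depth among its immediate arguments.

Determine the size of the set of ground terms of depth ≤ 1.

Write N_k for the number of ground terms of depth ≤ k. A term of depth ≤ k is either a constant or a function symbol applied to arguments of depth ≤ k−1, so N_k = 2 + N_{k-1}^2 + N_{k-1}.
N_0 = 2
N_1 = 2 + 2^2 + 2 = 8
Explicitly: 4, 1, f2(4, 4), f2(4, 1), f2(1, 4), f2(1, 1), f3(4), f3(1).

8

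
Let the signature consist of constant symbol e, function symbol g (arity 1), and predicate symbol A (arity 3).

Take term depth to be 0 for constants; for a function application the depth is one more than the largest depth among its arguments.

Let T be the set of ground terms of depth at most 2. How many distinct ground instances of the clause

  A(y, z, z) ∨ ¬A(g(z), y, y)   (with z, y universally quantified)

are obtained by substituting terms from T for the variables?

Ground terms of depth ≤ 2:
  Count level by level. With function symbols g/1, the terms of depth ≤ k are the 1 constant together with each function applied to depth-≤(k−1) tuples, so N_k = 1 + N_{k-1}.
  N_0 = 1
  N_1 = 1 + 1 = 2
  N_2 = 1 + 2 = 3
  Explicitly: e, g(e), g(g(e)).
So there are 3 ground terms available for substitution.
The clause has 2 distinct variables (z, y), each appearing in the body. In the free term algebra distinct substitutions yield syntactically distinct ground instances.
Number of ground instances = 3^2 = 9.

9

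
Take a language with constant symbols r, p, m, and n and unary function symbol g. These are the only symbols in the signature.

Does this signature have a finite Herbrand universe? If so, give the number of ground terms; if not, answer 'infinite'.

The signature has at least one function symbol (g, arity 1) and at least one constant (r).
Iterating g gives infinitely many distinct ground terms: r, g(r), g(g(r)), ...
So the Herbrand universe is infinite.

infinite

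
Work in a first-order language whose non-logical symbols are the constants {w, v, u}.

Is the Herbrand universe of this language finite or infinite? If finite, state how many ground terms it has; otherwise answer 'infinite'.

There are no function symbols, so every ground term is one of the 3 constants.
The Herbrand universe is {w, v, u}, which is finite with 3 elements.

3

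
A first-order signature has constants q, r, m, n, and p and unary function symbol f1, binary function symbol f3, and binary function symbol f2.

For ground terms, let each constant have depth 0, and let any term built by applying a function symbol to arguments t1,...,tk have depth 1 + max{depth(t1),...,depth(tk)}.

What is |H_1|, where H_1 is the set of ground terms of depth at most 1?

Let N_k count ground terms of depth at most k. Each non-constant term of depth ≤ k is some function symbol applied to depth-≤(k−1) arguments, giving N_k = 5 + N_{k-1} + N_{k-1}^2 + N_{k-1}^2.
N_0 = 5
N_1 = 5 + 5 + 5^2 + 5^2 = 60

60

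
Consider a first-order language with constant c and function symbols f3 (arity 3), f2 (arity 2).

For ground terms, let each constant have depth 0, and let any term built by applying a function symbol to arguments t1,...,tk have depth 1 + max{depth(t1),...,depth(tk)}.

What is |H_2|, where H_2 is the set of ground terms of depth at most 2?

37

Write N_k for the number of ground terms of depth ≤ k. A term of depth ≤ k is either a constant or a function symbol applied to arguments of depth ≤ k−1, so N_k = 1 + N_{k-1}^3 + N_{k-1}^2.
N_0 = 1
N_1 = 1 + 1^3 + 1^2 = 3
N_2 = 1 + 3^3 + 3^2 = 37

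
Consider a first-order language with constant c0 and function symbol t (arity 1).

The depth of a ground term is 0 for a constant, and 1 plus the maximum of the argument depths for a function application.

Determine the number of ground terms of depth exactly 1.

1

Count level by level. With function symbols t/1, the terms of depth ≤ k are the 1 constant together with each function applied to depth-≤(k−1) tuples, so N_k = 1 + N_{k-1}.
N_0 = 1
N_1 = 1 + 1 = 2
Terms of depth exactly 1: N_1 − N_0 = 2 − 1 = 1.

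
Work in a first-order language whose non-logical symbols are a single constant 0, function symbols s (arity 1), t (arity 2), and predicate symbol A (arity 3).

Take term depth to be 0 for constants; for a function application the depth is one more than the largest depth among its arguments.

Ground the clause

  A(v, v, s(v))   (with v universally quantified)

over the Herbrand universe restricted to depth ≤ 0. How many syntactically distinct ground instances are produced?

Ground terms of depth ≤ 0:
  Count level by level. With function symbols s/1, t/2, the terms of depth ≤ k are the 1 constant together with each function applied to depth-≤(k−1) tuples, so N_k = 1 + N_{k-1} + N_{k-1}^2.
  N_0 = 1
So there is exactly 1 ground term available for substitution.
The body mentions the single quantified variable v; since ground terms form a free algebra, no two substitutions collapse to the same formula.
Number of ground instances = 1.

1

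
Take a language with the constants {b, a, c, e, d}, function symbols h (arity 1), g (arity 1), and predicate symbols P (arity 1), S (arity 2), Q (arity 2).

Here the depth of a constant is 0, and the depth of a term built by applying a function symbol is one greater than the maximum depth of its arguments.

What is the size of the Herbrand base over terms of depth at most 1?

First count ground terms of depth ≤ 1.
Let N_k = |{terms of depth ≤ k}|. Then N_0 = 5 and N_k = 5 + N_{k-1} + N_{k-1} for k ≥ 1 (one summand per function symbol, arity giving the exponent).
N_0 = 5
N_1 = 5 + 5 + 5 = 15
So |H| = 15.
For each predicate symbol, the number of ground atoms is |H| raised to its arity; summing:
  P: 15;  S: 15^2 = 225;  Q: 15^2 = 225
Total ground atoms: 15 + 225 + 225 = 465.

465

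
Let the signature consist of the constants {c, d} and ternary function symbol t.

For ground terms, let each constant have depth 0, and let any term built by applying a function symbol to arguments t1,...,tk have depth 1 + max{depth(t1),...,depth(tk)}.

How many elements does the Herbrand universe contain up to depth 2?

1002

Count level by level. With function symbols t/3, the terms of depth ≤ k are the 2 constants together with each function applied to depth-≤(k−1) tuples, so N_k = 2 + N_{k-1}^3.
N_0 = 2
N_1 = 2 + 2^3 = 10
N_2 = 2 + 10^3 = 1002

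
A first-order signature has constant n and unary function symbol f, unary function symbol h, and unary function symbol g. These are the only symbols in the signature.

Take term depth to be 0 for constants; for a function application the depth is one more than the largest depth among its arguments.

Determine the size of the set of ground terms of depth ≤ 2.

Let N_k = |{terms of depth ≤ k}|. Then N_0 = 1 and N_k = 1 + N_{k-1} + N_{k-1} + N_{k-1} for k ≥ 1 (one summand per function symbol, arity giving the exponent).
N_0 = 1
N_1 = 1 + 1 + 1 + 1 = 4
N_2 = 1 + 4 + 4 + 4 = 13

13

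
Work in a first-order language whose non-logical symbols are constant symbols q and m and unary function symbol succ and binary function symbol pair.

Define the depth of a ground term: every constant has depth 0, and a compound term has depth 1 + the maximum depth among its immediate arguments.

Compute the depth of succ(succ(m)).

depth(succ(m)) = 1 + depth(m) = 1 + 0 = 1
depth(succ(succ(m))) = 1 + depth(succ(m)) = 1 + 1 = 2

2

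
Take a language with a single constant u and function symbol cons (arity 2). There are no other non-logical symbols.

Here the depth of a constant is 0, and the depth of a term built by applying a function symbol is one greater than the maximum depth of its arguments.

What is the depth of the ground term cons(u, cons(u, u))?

depth(cons(u, u)) = 1 + max(0, 0) = 1
depth(cons(u, cons(u, u))) = 1 + max(0, 1) = 2

2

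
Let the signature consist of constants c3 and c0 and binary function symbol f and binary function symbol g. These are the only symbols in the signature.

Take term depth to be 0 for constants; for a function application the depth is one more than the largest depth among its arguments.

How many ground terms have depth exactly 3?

Write N_k for the number of ground terms of depth ≤ k. A term of depth ≤ k is either a constant or a function symbol applied to arguments of depth ≤ k−1, so N_k = 2 + N_{k-1}^2 + N_{k-1}^2.
N_0 = 2
N_1 = 2 + 2^2 + 2^2 = 10
N_2 = 2 + 10^2 + 10^2 = 202
N_3 = 2 + 202^2 + 202^2 = 81610
Terms of depth exactly 3: N_3 − N_2 = 81610 − 202 = 81408.

81408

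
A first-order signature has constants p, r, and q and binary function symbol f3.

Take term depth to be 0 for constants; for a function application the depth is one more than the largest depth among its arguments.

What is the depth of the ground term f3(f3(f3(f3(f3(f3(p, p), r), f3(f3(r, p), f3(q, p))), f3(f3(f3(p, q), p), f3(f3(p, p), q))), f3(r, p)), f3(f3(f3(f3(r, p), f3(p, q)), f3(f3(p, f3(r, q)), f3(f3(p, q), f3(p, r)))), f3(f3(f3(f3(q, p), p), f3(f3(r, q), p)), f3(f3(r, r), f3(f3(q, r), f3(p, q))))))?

depth(f3(p, p)) = 1 + max(0, 0) = 1
depth(f3(f3(p, p), r)) = 1 + max(1, 0) = 2
depth(f3(r, p)) = 1 + max(0, 0) = 1
depth(f3(q, p)) = 1 + max(0, 0) = 1
depth(f3(f3(r, p), f3(q, p))) = 1 + max(1, 1) = 2
depth(f3(f3(f3(p, p), r), f3(f3(r, p), f3(q, p)))) = 1 + max(2, 2) = 3
depth(f3(p, q)) = 1 + max(0, 0) = 1
depth(f3(f3(p, q), p)) = 1 + max(1, 0) = 2
depth(f3(f3(p, p), q)) = 1 + max(1, 0) = 2
depth(f3(f3(f3(p, q), p), f3(f3(p, p), q))) = 1 + max(2, 2) = 3
depth(f3(f3(f3(f3(p, p), r), f3(f3(r, p), f3(q, p))), f3(f3(f3(p, q), p), f3(f3(p, p), q)))) = 1 + max(3, 3) = 4
depth(f3(f3(f3(f3(f3(p, p), r), f3(f3(r, p), f3(q, p))), f3(f3(f3(p, q), p), f3(f3(p, p), q))), f3(r, p))) = 1 + max(4, 1) = 5
depth(f3(f3(r, p), f3(p, q))) = 1 + max(1, 1) = 2
depth(f3(r, q)) = 1 + max(0, 0) = 1
depth(f3(p, f3(r, q))) = 1 + max(0, 1) = 2
depth(f3(p, r)) = 1 + max(0, 0) = 1
depth(f3(f3(p, q), f3(p, r))) = 1 + max(1, 1) = 2
depth(f3(f3(p, f3(r, q)), f3(f3(p, q), f3(p, r)))) = 1 + max(2, 2) = 3
depth(f3(f3(f3(r, p), f3(p, q)), f3(f3(p, f3(r, q)), f3(f3(p, q), f3(p, r))))) = 1 + max(2, 3) = 4
depth(f3(f3(q, p), p)) = 1 + max(1, 0) = 2
depth(f3(f3(r, q), p)) = 1 + max(1, 0) = 2
depth(f3(f3(f3(q, p), p), f3(f3(r, q), p))) = 1 + max(2, 2) = 3
depth(f3(r, r)) = 1 + max(0, 0) = 1
depth(f3(q, r)) = 1 + max(0, 0) = 1
depth(f3(f3(q, r), f3(p, q))) = 1 + max(1, 1) = 2
depth(f3(f3(r, r), f3(f3(q, r), f3(p, q)))) = 1 + max(1, 2) = 3
depth(f3(f3(f3(f3(q, p), p), f3(f3(r, q), p)), f3(f3(r, r), f3(f3(q, r), f3(p, q))))) = 1 + max(3, 3) = 4
depth(f3(f3(f3(f3(r, p), f3(p, q)), f3(f3(p, f3(r, q)), f3(f3(p, q), f3(p, r)))), f3(f3(f3(f3(q, p), p), f3(f3(r, q), p)), f3(f3(r, r), f3(f3(q, r), f3(p, q)))))) = 1 + max(4, 4) = 5
depth(f3(f3(f3(f3(f3(f3(p, p), r), f3(f3(r, p), f3(q, p))), f3(f3(f3(p, q), p), f3(f3(p, p), q))), f3(r, p)), f3(f3(f3(f3(r, p), f3(p, q)), f3(f3(p, f3(r, q)), f3(f3(p, q), f3(p, r)))), f3(f3(f3(f3(q, p), p), f3(f3(r, q), p)), f3(f3(r, r), f3(f3(q, r), f3(p, q))))))) = 1 + max(5, 5) = 6

6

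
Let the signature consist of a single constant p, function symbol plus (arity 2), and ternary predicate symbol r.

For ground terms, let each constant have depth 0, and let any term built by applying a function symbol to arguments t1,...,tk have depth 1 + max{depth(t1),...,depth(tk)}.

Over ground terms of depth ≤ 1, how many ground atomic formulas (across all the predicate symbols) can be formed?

8

First count ground terms of depth ≤ 1.
Let N_k = |{terms of depth ≤ k}|. Then N_0 = 1 and N_k = 1 + N_{k-1}^2 for k ≥ 1 (one summand per function symbol, arity giving the exponent).
N_0 = 1
N_1 = 1 + 1^2 = 2
Explicitly: p, plus(p, p).
So |H| = 2.
A ground atom is a predicate applied to a tuple of terms from H, so the count is the sum over predicates of |H|^arity:
  r: 2^3 = 8
Total ground atoms: 8.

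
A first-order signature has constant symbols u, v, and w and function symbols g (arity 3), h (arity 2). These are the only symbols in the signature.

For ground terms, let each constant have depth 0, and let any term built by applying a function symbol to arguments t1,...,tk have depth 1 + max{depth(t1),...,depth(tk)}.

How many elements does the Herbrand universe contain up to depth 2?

Write N_k for the number of ground terms of depth ≤ k. A term of depth ≤ k is either a constant or a function symbol applied to arguments of depth ≤ k−1, so N_k = 3 + N_{k-1}^3 + N_{k-1}^2.
N_0 = 3
N_1 = 3 + 3^3 + 3^2 = 39
N_2 = 3 + 39^3 + 39^2 = 60843

60843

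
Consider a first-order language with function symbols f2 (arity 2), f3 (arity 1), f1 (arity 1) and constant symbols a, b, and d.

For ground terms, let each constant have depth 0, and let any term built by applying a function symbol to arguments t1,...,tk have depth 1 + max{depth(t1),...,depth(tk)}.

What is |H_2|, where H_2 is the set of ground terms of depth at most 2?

Let N_k = |{terms of depth ≤ k}|. Then N_0 = 3 and N_k = 3 + N_{k-1}^2 + N_{k-1} + N_{k-1} for k ≥ 1 (one summand per function symbol, arity giving the exponent).
N_0 = 3
N_1 = 3 + 3^2 + 3 + 3 = 18
N_2 = 3 + 18^2 + 18 + 18 = 363

363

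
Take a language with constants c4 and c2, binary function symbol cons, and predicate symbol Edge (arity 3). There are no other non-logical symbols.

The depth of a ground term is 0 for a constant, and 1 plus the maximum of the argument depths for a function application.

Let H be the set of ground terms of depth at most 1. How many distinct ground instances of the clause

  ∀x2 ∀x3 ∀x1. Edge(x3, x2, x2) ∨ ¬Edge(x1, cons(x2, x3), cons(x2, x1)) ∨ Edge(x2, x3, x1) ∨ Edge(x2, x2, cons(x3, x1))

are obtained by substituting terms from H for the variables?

Ground terms of depth ≤ 1:
  Let N_k = |{terms of depth ≤ k}|. Then N_0 = 2 and N_k = 2 + N_{k-1}^2 for k ≥ 1 (one summand per function symbol, arity giving the exponent).
  N_0 = 2
  N_1 = 2 + 2^2 = 6
So there are 6 ground terms available for substitution.
Each of x2, x3, x1 ranges independently over the available ground terms, and distinct assignments produce distinct instances.
Number of ground instances = 6^3 = 216.

216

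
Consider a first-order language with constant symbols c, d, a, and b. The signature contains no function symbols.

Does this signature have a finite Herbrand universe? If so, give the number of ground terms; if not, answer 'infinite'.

There are no function symbols, so every ground term is one of the 4 constants.
The Herbrand universe is {c, d, a, b}, which is finite with 4 elements.

4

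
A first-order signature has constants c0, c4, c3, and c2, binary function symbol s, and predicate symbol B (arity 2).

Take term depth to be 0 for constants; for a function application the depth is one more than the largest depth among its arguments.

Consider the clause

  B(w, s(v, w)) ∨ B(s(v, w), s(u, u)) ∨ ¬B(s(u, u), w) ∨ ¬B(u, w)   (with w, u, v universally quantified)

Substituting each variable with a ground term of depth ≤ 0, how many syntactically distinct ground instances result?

Ground terms of depth ≤ 0:
  Let N_k = |{terms of depth ≤ k}|. Then N_0 = 4 and N_k = 4 + N_{k-1}^2 for k ≥ 1 (one summand per function symbol, arity giving the exponent).
  N_0 = 4
So there are 4 ground terms available for substitution.
Each of w, u, v ranges independently over the available ground terms, and distinct assignments produce distinct instances.
Number of ground instances = 4^3 = 64.

64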